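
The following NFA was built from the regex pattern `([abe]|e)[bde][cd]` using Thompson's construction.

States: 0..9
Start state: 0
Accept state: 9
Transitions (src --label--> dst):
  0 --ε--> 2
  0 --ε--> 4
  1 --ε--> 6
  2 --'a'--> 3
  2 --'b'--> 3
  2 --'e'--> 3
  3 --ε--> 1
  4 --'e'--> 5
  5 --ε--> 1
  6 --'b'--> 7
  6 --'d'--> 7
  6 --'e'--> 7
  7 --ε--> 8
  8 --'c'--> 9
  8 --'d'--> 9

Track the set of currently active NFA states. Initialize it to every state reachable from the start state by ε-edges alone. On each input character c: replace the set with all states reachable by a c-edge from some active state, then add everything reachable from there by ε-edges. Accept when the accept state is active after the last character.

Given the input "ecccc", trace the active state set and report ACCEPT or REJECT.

S₀ = ε-closure({0}) = {0,2,4}
'e' @ 1: {1,3,5,6}
'c' @ 2: {}  — no active states
rest 'ccc' ignored (set empty)
end set {} — state 9 not in

Answer: REJECT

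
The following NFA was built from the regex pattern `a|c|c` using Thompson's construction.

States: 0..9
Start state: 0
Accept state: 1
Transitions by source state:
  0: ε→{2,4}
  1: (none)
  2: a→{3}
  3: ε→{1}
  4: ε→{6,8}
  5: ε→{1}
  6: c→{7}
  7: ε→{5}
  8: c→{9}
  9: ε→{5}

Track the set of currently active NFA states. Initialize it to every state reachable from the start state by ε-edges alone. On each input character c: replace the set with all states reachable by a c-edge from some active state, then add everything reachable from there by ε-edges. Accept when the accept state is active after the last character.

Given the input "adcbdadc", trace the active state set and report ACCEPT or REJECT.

Answer: REJECT

Steps:
S₀ = ε-closure({0}) = {0,2,4,6,8}
'a' @ 1: {1,3}  [accepting]
'd' @ 2: {}  — no active states
rest 'cbdadc' ignored (set empty)
end set {} — state 1 not in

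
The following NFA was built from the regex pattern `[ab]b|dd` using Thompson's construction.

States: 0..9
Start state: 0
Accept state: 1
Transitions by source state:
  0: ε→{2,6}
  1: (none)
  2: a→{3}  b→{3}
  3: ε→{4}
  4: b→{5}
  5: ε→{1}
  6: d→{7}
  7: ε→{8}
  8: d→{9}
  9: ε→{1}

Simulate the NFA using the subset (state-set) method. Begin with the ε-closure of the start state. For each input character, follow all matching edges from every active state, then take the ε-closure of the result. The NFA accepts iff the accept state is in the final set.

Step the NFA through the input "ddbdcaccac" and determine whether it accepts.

Answer: REJECT

Derivation:
start: ε-closure({0}) = {0,2,6}
'd' @ 1: {7,8}
'd' @ 2: {1,9}  [accepting]
'b' @ 3: {}  — dead — no transitions
rest 'dcaccac' ignored (set empty)
end set {} — state 1 not in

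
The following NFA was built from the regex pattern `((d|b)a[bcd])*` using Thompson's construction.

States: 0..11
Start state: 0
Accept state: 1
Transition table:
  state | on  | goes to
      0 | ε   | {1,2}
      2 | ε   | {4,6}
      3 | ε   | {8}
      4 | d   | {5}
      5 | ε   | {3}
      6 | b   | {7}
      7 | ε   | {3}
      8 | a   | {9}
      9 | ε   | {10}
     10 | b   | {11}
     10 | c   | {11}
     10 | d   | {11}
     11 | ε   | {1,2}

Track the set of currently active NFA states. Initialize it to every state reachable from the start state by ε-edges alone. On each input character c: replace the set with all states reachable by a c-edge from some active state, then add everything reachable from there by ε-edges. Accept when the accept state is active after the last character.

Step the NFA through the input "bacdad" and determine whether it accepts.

start: ε-closure({0}) = {0,1,2,4,6}
'b' @ 1: {3,7,8}
'a' @ 2: {9,10}
'c' @ 3: {1,2,4,6,11}  (accept∈set)
'd' @ 4: {3,5,8}
'a' @ 5: {9,10}
'd' @ 6: {1,2,4,6,11}  (accept∈set)
final: {1,2,4,6,11}; accept 1 in set

Answer: ACCEPT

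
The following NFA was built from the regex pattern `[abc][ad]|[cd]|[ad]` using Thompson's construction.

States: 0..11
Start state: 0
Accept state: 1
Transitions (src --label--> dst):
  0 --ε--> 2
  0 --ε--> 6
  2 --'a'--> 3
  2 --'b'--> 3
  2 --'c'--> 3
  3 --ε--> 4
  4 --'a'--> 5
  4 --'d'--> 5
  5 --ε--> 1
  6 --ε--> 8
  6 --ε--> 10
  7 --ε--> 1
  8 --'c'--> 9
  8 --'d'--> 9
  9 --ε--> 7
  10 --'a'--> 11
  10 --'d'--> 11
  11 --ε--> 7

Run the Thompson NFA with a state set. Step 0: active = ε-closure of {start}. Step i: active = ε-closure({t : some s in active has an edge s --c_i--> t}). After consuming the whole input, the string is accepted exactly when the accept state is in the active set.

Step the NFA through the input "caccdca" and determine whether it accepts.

S₀ = ε-closure({0}) = {0,2,6,8,10}
'c' @ 1: {1,3,4,7,9}  (accept∈set)
'a' @ 2: {1,5}  (accept∈set)
'c' @ 3: {}  — dead — no transitions
rest 'cdca' ignored (set empty)
final: {}; accept 1 not in set

Answer: REJECT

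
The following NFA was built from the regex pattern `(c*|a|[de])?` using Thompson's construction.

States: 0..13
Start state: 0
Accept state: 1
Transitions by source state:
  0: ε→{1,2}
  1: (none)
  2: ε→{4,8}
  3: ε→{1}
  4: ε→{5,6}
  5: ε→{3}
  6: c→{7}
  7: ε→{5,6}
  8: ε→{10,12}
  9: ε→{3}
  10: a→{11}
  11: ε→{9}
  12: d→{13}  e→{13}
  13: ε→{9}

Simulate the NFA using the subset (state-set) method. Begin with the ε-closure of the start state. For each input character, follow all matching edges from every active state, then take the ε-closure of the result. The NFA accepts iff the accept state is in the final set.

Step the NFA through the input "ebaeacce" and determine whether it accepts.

Answer: REJECT

Trace:
start: ε-closure({0}) = {0,1,2,3,4,5,6,8,10,12}
'e' @ 1: {1,3,9,13}  ✓accept
'b' @ 2: {}  — state set empty
rest 'aeacce' ignored (set empty)
after full input: {}  (accept=1 not in)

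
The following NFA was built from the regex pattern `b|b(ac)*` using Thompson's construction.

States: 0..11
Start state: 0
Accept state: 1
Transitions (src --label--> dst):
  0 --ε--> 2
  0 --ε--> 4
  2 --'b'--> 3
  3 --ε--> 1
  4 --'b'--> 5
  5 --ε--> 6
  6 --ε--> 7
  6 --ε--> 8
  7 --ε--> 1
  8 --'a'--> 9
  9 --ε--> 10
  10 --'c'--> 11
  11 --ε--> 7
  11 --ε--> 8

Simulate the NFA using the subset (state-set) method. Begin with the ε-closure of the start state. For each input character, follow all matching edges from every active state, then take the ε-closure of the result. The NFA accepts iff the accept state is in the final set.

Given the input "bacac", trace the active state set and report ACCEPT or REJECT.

Answer: ACCEPT

Derivation:
start: ε-closure({0}) = {0,2,4}
'b' @ 1: {1,3,5,6,7,8}  ✓accept
'a' @ 2: {9,10}
'c' @ 3: {1,7,8,11}  ✓accept
'a' @ 4: {9,10}
'c' @ 5: {1,7,8,11}  ✓accept
after full input: {1,7,8,11}  (accept=1 in)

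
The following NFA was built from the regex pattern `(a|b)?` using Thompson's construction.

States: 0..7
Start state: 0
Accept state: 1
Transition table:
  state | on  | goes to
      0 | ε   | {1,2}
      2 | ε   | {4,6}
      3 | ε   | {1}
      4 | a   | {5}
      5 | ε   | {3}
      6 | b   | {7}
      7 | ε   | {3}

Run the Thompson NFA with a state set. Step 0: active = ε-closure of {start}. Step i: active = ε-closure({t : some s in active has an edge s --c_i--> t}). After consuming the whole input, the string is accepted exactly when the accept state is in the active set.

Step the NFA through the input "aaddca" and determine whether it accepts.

initial (ε-close {0}): {0,1,2,4,6}
'a' @ 1: {1,3,5}  [accepting]
'a' @ 2: {}  — dead — no transitions
rest 'ddca' ignored (set empty)
after full input: {}  (accept=1 not in)

Answer: REJECT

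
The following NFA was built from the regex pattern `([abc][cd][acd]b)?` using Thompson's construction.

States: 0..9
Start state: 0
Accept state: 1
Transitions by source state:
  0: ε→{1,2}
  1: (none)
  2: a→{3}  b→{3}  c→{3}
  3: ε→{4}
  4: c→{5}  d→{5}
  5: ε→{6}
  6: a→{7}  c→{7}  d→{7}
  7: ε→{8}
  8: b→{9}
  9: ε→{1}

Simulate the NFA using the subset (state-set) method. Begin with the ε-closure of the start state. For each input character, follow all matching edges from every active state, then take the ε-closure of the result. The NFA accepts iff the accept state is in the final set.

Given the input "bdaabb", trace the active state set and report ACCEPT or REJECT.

start: ε-closure({0}) = {0,1,2}
'b' @ 1: {3,4}
'd' @ 2: {5,6}
'a' @ 3: {7,8}
'a' @ 4: {}  — dead — no transitions
rest 'bb' ignored (set empty)
after full input: {}  (accept=1 not in)

Answer: REJECT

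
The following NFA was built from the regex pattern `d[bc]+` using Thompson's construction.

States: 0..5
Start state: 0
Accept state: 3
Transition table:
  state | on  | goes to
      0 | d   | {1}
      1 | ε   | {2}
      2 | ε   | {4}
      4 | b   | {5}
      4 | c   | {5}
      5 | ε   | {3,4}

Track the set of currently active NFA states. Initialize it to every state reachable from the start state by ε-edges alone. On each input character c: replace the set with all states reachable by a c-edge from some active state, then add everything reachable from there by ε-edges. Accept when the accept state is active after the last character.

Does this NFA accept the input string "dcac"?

Answer: REJECT

Steps:
initial (ε-close {0}): {0}
'd' @ 1: {1,2,4}
'c' @ 2: {3,4,5}  ✓accept
'a' @ 3: {}  — dead — no transitions
rest 'c' ignored (set empty)
end set {} — state 3 not in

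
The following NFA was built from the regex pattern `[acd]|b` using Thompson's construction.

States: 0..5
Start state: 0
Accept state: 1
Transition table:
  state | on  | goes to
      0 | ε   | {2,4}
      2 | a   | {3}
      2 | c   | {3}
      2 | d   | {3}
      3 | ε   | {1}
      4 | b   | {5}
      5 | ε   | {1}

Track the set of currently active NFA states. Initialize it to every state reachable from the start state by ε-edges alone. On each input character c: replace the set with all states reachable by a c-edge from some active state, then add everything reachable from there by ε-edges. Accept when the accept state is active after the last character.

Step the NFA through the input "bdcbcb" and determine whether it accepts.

Answer: REJECT

Derivation:
start: ε-closure({0}) = {0,2,4}
'b' @ 1: {1,5}  (accept∈set)
'd' @ 2: {}  — state set empty
rest 'cbcb' ignored (set empty)
end set {} — state 1 not in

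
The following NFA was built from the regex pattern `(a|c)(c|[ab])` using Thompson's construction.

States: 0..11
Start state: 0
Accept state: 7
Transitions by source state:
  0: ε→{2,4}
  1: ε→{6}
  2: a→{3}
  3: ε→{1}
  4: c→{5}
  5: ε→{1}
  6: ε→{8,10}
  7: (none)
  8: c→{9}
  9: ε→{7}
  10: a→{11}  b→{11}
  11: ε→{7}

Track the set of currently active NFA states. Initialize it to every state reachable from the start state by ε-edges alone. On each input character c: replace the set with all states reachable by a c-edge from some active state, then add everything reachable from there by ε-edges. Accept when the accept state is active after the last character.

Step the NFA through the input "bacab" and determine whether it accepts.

start: ε-closure({0}) = {0,2,4}
'b' @ 1: {}  — state set empty
rest 'acab' ignored (set empty)
end set {} — state 7 not in

Answer: REJECT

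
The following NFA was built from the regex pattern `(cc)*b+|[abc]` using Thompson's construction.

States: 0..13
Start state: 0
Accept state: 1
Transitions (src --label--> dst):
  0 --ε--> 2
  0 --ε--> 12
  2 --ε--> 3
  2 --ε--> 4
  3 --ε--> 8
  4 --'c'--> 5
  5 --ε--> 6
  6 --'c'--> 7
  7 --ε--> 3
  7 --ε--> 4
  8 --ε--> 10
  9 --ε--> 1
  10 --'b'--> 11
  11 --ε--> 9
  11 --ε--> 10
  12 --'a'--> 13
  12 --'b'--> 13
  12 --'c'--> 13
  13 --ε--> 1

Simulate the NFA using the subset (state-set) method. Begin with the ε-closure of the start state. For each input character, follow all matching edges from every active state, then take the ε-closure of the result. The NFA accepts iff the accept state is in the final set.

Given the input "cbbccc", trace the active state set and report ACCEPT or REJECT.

start: ε-closure({0}) = {0,2,3,4,8,10,12}
'c' @ 1: {1,5,6,13}  (accept∈set)
'b' @ 2: {}  — state set empty
rest 'bccc' ignored (set empty)
final: {}; accept 1 not in set

Answer: REJECT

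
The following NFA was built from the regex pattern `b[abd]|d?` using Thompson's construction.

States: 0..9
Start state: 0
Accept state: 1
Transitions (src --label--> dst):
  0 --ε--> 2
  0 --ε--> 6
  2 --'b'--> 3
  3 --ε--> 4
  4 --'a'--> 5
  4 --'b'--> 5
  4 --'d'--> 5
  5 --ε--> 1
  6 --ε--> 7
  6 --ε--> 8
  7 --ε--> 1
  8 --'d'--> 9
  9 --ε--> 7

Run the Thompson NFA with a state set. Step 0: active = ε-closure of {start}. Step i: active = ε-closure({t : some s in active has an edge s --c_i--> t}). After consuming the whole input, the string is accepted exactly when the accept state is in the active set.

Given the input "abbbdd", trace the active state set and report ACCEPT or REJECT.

start: ε-closure({0}) = {0,1,2,6,7,8}
'a' @ 1: {}  — state set empty
rest 'bbbdd' ignored (set empty)
final: {}; accept 1 not in set

Answer: REJECT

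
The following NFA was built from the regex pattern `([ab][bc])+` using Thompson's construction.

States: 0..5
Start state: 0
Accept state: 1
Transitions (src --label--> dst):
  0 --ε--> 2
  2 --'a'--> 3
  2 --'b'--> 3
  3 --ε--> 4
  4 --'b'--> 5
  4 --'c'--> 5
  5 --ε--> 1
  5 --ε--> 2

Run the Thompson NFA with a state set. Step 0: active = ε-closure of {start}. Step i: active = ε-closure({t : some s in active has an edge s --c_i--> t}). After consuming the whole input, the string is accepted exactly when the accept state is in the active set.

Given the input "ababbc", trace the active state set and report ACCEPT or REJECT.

Answer: ACCEPT

Trace:
start: ε-closure({0}) = {0,2}
'a' @ 1: {3,4}
'b' @ 2: {1,2,5}  ✓accept
'a' @ 3: {3,4}
'b' @ 4: {1,2,5}  ✓accept
'b' @ 5: {3,4}
'c' @ 6: {1,2,5}  ✓accept
end set {1,2,5} — state 1 in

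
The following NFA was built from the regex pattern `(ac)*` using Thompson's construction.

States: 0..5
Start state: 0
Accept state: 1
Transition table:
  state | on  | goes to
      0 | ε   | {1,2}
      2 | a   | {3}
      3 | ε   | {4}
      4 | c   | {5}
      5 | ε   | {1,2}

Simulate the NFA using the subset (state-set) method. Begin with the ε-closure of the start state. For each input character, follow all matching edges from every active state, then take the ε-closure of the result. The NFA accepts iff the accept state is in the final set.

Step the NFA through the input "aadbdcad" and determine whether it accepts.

start: ε-closure({0}) = {0,1,2}
'a' @ 1: {3,4}
'a' @ 2: {}  — dead — no transitions
rest 'dbdcad' ignored (set empty)
after full input: {}  (accept=1 not in)

Answer: REJECT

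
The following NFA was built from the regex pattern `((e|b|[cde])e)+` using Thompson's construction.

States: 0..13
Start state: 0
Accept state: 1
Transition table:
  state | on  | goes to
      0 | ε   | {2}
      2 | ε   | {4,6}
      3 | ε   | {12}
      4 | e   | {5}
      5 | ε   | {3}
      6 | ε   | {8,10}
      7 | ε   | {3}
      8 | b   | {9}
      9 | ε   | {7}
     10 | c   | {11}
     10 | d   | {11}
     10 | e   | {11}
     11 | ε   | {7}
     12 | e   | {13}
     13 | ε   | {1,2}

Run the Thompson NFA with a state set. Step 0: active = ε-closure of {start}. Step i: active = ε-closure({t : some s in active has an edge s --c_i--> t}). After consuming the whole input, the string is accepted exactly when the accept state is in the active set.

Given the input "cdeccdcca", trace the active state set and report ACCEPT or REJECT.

Answer: REJECT

Trace:
start: ε-closure({0}) = {0,2,4,6,8,10}
'c' @ 1: {3,7,11,12}
'd' @ 2: {}  — no active states
rest 'eccdcca' ignored (set empty)
after full input: {}  (accept=1 not in)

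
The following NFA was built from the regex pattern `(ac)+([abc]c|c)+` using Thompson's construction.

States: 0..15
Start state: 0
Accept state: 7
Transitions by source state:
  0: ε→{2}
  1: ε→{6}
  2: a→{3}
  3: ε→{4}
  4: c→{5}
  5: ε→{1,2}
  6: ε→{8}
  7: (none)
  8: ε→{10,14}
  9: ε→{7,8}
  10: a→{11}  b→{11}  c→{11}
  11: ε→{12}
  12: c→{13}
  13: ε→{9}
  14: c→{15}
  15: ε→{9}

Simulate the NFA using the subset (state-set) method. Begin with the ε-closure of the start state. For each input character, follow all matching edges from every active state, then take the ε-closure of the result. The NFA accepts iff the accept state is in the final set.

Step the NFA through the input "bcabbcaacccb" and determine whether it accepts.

S₀ = ε-closure({0}) = {0,2}
'b' @ 1: {}  — no active states
rest 'cabbcaacccb' ignored (set empty)
end set {} — state 7 not in

Answer: REJECT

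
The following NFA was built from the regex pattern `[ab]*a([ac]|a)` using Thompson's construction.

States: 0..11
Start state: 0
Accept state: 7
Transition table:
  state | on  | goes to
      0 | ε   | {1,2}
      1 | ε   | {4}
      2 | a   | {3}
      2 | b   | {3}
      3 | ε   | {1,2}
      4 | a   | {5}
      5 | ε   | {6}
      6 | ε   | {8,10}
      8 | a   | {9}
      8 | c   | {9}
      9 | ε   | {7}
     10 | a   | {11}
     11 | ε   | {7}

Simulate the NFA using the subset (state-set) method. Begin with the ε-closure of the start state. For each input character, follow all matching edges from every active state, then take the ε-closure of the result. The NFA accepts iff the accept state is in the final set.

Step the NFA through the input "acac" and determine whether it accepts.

start: ε-closure({0}) = {0,1,2,4}
'a' @ 1: {1,2,3,4,5,6,8,10}
'c' @ 2: {7,9}  [accepting]
'a' @ 3: {}  — no active states
rest 'c' ignored (set empty)
after full input: {}  (accept=7 not in)

Answer: REJECT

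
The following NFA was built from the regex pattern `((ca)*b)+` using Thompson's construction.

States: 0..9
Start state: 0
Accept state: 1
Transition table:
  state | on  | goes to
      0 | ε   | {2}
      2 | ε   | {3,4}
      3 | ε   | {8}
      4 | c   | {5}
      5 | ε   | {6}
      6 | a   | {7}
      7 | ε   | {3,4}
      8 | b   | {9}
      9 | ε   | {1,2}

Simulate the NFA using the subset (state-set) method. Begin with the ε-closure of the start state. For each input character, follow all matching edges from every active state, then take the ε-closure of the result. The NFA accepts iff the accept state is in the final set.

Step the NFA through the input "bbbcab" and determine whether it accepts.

initial (ε-close {0}): {0,2,3,4,8}
'b' @ 1: {1,2,3,4,8,9}  [accepting]
'b' @ 2: {1,2,3,4,8,9}  [accepting]
'b' @ 3: {1,2,3,4,8,9}  [accepting]
'c' @ 4: {5,6}
'a' @ 5: {3,4,7,8}
'b' @ 6: {1,2,3,4,8,9}  [accepting]
final: {1,2,3,4,8,9}; accept 1 in set

Answer: ACCEPT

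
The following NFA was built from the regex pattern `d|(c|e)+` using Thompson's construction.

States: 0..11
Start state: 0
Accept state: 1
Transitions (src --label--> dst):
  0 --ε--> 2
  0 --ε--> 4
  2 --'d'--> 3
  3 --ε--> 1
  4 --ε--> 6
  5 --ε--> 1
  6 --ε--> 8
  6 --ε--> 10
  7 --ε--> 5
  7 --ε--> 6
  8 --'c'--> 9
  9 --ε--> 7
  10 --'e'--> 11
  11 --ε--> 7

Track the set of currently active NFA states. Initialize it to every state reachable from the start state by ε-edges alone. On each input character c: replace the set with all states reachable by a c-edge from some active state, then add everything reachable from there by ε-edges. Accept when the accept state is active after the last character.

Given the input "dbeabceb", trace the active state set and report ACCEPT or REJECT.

Answer: REJECT

Trace:
initial (ε-close {0}): {0,2,4,6,8,10}
'd' @ 1: {1,3}  [accepting]
'b' @ 2: {}  — dead — no transitions
rest 'eabceb' ignored (set empty)
final: {}; accept 1 not in set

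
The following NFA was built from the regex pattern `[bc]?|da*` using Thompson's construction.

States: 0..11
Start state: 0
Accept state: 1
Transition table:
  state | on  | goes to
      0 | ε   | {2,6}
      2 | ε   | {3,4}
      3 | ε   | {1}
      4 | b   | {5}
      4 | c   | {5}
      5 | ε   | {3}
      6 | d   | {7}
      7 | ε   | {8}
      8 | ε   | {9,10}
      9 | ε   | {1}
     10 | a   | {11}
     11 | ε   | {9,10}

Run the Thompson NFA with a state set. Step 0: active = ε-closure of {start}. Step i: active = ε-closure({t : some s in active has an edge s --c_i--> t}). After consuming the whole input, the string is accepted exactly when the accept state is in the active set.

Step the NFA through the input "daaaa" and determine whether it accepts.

Answer: ACCEPT

Steps:
initial (ε-close {0}): {0,1,2,3,4,6}
'd' @ 1: {1,7,8,9,10}  ✓accept
'a' @ 2: {1,9,10,11}  ✓accept
'a' @ 3: {1,9,10,11}  ✓accept
'a' @ 4: {1,9,10,11}  ✓accept
'a' @ 5: {1,9,10,11}  ✓accept
final: {1,9,10,11}; accept 1 in set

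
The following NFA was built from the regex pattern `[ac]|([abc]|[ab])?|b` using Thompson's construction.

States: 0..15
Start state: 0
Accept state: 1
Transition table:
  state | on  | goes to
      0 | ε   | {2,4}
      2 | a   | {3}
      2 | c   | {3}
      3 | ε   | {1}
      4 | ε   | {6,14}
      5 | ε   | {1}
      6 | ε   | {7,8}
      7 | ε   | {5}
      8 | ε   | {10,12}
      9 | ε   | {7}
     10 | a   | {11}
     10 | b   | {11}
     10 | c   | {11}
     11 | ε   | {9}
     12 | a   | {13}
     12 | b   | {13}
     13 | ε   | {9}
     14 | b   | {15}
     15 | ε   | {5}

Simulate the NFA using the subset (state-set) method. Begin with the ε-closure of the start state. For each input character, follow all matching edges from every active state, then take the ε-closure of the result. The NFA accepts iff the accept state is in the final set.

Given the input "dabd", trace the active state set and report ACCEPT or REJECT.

Answer: REJECT

Trace:
initial (ε-close {0}): {0,1,2,4,5,6,7,8,10,12,14}
'd' @ 1: {}  — dead — no transitions
rest 'abd' ignored (set empty)
after full input: {}  (accept=1 not in)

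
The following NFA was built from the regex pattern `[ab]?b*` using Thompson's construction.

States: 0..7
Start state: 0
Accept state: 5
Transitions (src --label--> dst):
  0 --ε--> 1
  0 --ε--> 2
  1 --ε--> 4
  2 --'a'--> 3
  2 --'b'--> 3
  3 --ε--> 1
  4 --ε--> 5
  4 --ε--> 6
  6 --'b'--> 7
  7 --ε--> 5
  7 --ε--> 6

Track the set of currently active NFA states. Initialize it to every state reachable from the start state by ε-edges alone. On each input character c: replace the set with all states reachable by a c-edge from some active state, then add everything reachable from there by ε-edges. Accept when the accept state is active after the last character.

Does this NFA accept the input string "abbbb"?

Answer: ACCEPT

Steps:
initial (ε-close {0}): {0,1,2,4,5,6}
'a' @ 1: {1,3,4,5,6}  (accept∈set)
'b' @ 2: {5,6,7}  (accept∈set)
'b' @ 3: {5,6,7}  (accept∈set)
'b' @ 4: {5,6,7}  (accept∈set)
'b' @ 5: {5,6,7}  (accept∈set)
end set {5,6,7} — state 5 in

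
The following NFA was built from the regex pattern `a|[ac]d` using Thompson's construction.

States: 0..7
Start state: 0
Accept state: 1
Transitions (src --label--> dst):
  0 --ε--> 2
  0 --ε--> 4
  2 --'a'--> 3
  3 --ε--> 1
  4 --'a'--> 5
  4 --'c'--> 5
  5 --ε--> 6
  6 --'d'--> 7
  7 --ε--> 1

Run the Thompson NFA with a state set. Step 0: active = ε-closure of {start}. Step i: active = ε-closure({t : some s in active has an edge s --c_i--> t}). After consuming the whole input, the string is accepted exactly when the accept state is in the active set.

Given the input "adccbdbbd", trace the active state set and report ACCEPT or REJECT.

Answer: REJECT

Steps:
S₀ = ε-closure({0}) = {0,2,4}
'a' @ 1: {1,3,5,6}  (accept∈set)
'd' @ 2: {1,7}  (accept∈set)
'c' @ 3: {}  — state set empty
rest 'cbdbbd' ignored (set empty)
end set {} — state 1 not in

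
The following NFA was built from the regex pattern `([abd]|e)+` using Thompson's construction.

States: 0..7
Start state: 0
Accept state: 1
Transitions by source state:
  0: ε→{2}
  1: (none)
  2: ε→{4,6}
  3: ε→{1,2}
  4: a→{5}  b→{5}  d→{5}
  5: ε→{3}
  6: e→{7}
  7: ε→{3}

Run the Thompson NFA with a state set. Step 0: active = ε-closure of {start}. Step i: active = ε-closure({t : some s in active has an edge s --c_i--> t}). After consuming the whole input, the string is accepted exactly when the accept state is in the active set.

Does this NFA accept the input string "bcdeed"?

Answer: REJECT

Derivation:
initial (ε-close {0}): {0,2,4,6}
'b' @ 1: {1,2,3,4,5,6}  [accepting]
'c' @ 2: {}  — dead — no transitions
rest 'deed' ignored (set empty)
after full input: {}  (accept=1 not in)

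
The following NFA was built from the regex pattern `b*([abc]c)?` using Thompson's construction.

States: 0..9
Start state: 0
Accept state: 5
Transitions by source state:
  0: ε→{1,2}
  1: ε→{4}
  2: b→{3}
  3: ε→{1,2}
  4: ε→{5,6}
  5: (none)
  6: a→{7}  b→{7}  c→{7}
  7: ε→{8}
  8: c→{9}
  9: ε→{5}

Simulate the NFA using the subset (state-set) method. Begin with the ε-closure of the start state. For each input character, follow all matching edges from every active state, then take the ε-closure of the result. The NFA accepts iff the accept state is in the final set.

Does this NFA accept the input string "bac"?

Answer: ACCEPT

Trace:
initial (ε-close {0}): {0,1,2,4,5,6}
'b' @ 1: {1,2,3,4,5,6,7,8}  [accepting]
'a' @ 2: {7,8}
'c' @ 3: {5,9}  [accepting]
end set {5,9} — state 5 in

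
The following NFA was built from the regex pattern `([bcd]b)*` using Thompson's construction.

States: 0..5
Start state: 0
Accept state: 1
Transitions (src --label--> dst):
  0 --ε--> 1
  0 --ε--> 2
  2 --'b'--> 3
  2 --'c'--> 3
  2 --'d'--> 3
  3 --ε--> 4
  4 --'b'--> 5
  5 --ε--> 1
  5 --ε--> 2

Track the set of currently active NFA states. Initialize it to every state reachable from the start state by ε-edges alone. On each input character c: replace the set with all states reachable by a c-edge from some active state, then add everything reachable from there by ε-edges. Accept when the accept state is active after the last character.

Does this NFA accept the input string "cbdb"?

Answer: ACCEPT

Trace:
initial (ε-close {0}): {0,1,2}
'c' @ 1: {3,4}
'b' @ 2: {1,2,5}  (accept∈set)
'd' @ 3: {3,4}
'b' @ 4: {1,2,5}  (accept∈set)
after full input: {1,2,5}  (accept=1 in)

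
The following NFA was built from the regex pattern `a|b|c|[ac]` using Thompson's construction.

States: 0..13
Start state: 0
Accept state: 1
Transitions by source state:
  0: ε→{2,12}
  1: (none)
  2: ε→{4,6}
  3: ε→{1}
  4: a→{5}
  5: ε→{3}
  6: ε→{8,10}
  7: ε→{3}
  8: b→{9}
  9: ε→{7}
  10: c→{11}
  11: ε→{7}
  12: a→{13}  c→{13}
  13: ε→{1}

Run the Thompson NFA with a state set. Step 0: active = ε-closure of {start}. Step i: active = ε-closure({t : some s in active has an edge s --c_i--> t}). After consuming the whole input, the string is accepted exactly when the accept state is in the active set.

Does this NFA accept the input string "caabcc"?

start: ε-closure({0}) = {0,2,4,6,8,10,12}
'c' @ 1: {1,3,7,11,13}  ✓accept
'a' @ 2: {}  — state set empty
rest 'abcc' ignored (set empty)
final: {}; accept 1 not in set

Answer: REJECT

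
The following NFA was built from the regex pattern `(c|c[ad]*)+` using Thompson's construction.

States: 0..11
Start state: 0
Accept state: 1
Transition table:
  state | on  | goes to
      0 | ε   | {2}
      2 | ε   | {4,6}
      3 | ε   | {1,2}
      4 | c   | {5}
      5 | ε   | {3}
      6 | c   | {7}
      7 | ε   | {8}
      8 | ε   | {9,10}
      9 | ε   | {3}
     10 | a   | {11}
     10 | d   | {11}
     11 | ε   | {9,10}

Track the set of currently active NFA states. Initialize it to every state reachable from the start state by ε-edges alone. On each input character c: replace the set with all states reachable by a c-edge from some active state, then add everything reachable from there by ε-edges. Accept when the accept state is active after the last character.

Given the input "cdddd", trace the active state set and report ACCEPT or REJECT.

Answer: ACCEPT

Steps:
initial (ε-close {0}): {0,2,4,6}
'c' @ 1: {1,2,3,4,5,6,7,8,9,10}  ✓accept
'd' @ 2: {1,2,3,4,6,9,10,11}  ✓accept
'd' @ 3: {1,2,3,4,6,9,10,11}  ✓accept
'd' @ 4: {1,2,3,4,6,9,10,11}  ✓accept
'd' @ 5: {1,2,3,4,6,9,10,11}  ✓accept
final: {1,2,3,4,6,9,10,11}; accept 1 in set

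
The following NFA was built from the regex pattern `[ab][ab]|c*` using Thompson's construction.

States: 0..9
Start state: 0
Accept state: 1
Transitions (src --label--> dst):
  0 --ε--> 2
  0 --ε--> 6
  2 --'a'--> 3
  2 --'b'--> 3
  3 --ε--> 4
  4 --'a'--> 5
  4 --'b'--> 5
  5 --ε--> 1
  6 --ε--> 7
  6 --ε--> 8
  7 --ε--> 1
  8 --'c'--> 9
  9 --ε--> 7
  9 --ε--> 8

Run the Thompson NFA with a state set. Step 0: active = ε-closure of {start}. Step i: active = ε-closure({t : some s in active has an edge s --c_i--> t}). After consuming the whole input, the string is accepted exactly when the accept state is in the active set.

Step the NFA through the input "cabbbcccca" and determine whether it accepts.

Answer: REJECT

Derivation:
S₀ = ε-closure({0}) = {0,1,2,6,7,8}
'c' @ 1: {1,7,8,9}  [accepting]
'a' @ 2: {}  — no active states
rest 'bbbcccca' ignored (set empty)
end set {} — state 1 not in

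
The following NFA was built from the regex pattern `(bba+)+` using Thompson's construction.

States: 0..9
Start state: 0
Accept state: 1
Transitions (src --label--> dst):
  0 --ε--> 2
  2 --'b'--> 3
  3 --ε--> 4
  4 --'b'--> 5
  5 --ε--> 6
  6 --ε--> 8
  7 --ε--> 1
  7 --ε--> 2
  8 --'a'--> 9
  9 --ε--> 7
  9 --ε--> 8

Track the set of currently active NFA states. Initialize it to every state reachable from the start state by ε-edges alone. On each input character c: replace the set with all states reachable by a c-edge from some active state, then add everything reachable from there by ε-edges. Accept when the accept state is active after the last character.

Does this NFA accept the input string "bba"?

Answer: ACCEPT

Derivation:
S₀ = ε-closure({0}) = {0,2}
'b' @ 1: {3,4}
'b' @ 2: {5,6,8}
'a' @ 3: {1,2,7,8,9}  ✓accept
after full input: {1,2,7,8,9}  (accept=1 in)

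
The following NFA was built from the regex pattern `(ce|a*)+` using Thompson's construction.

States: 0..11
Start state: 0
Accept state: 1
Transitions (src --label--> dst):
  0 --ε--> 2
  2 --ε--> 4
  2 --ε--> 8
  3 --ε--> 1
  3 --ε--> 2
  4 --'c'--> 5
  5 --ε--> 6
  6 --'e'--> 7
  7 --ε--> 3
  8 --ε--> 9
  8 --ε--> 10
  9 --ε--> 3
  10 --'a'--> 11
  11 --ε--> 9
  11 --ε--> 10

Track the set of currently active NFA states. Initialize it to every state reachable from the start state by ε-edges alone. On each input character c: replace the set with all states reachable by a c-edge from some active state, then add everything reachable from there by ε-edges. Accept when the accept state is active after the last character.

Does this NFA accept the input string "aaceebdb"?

Answer: REJECT

Derivation:
S₀ = ε-closure({0}) = {0,1,2,3,4,8,9,10}
'a' @ 1: {1,2,3,4,8,9,10,11}  [accepting]
'a' @ 2: {1,2,3,4,8,9,10,11}  [accepting]
'c' @ 3: {5,6}
'e' @ 4: {1,2,3,4,7,8,9,10}  [accepting]
'e' @ 5: {}  — state set empty
rest 'bdb' ignored (set empty)
end set {} — state 1 not in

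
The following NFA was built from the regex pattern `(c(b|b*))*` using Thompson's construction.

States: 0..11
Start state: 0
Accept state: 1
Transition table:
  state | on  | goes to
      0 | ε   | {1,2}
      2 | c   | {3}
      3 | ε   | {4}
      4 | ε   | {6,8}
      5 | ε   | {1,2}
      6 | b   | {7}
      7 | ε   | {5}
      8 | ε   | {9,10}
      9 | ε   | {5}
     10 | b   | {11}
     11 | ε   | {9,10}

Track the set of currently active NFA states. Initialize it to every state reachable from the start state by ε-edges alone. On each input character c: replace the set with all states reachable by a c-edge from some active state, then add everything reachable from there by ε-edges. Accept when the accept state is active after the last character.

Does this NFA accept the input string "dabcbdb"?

Answer: REJECT

Trace:
S₀ = ε-closure({0}) = {0,1,2}
'd' @ 1: {}  — no active states
rest 'abcbdb' ignored (set empty)
end set {} — state 1 not in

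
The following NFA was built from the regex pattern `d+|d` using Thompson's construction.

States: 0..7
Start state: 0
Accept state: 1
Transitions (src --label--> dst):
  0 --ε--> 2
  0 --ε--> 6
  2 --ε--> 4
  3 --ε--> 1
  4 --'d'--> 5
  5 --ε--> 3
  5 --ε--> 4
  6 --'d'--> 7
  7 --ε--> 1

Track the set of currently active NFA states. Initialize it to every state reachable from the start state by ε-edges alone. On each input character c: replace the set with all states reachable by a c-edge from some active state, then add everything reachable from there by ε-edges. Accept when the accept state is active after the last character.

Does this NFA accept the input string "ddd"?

Answer: ACCEPT

Steps:
S₀ = ε-closure({0}) = {0,2,4,6}
'd' @ 1: {1,3,4,5,7}  [accepting]
'd' @ 2: {1,3,4,5}  [accepting]
'd' @ 3: {1,3,4,5}  [accepting]
final: {1,3,4,5}; accept 1 in set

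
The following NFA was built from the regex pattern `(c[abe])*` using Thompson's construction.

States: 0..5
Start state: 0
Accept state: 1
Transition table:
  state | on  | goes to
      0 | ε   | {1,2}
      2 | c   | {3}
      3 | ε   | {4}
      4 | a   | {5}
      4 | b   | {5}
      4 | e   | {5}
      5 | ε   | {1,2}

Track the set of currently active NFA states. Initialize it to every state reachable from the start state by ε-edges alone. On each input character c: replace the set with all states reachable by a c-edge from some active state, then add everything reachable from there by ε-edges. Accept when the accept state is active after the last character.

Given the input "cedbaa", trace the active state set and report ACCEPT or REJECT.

start: ε-closure({0}) = {0,1,2}
'c' @ 1: {3,4}
'e' @ 2: {1,2,5}  (accept∈set)
'd' @ 3: {}  — state set empty
rest 'baa' ignored (set empty)
final: {}; accept 1 not in set

Answer: REJECT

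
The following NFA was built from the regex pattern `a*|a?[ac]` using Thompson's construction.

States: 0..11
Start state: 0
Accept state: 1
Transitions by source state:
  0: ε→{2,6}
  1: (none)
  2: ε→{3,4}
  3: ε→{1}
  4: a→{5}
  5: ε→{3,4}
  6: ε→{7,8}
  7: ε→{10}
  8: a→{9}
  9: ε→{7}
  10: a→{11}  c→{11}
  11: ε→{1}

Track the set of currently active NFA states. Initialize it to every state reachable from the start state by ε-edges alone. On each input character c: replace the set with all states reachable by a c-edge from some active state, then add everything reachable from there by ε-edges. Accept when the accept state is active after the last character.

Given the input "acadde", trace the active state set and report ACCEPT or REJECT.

start: ε-closure({0}) = {0,1,2,3,4,6,7,8,10}
'a' @ 1: {1,3,4,5,7,9,10,11}  [accepting]
'c' @ 2: {1,11}  [accepting]
'a' @ 3: {}  — state set empty
rest 'dde' ignored (set empty)
end set {} — state 1 not in

Answer: REJECT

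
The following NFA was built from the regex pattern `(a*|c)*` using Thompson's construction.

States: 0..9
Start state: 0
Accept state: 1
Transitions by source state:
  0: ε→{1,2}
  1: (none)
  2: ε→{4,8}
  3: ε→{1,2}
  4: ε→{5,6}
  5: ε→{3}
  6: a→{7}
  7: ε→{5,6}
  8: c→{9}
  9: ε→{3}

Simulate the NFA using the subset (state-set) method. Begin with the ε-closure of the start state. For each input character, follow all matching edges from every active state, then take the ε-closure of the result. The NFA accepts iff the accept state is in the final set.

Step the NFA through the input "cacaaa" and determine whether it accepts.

Answer: ACCEPT

Derivation:
S₀ = ε-closure({0}) = {0,1,2,3,4,5,6,8}
'c' @ 1: {1,2,3,4,5,6,8,9}  ✓accept
'a' @ 2: {1,2,3,4,5,6,7,8}  ✓accept
'c' @ 3: {1,2,3,4,5,6,8,9}  ✓accept
'a' @ 4: {1,2,3,4,5,6,7,8}  ✓accept
'a' @ 5: {1,2,3,4,5,6,7,8}  ✓accept
'a' @ 6: {1,2,3,4,5,6,7,8}  ✓accept
after full input: {1,2,3,4,5,6,7,8}  (accept=1 in)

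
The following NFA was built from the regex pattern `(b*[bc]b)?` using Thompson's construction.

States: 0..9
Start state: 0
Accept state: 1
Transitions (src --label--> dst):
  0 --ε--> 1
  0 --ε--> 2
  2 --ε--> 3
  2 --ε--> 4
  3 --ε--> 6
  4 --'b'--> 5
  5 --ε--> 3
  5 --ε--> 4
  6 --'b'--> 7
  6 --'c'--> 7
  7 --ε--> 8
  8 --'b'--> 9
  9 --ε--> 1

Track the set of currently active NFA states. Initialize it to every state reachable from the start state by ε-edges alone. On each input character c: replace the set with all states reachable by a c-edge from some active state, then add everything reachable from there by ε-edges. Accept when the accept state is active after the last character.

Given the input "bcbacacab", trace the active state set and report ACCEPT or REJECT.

S₀ = ε-closure({0}) = {0,1,2,3,4,6}
'b' @ 1: {3,4,5,6,7,8}
'c' @ 2: {7,8}
'b' @ 3: {1,9}  [accepting]
'a' @ 4: {}  — dead — no transitions
rest 'cacab' ignored (set empty)
final: {}; accept 1 not in set

Answer: REJECT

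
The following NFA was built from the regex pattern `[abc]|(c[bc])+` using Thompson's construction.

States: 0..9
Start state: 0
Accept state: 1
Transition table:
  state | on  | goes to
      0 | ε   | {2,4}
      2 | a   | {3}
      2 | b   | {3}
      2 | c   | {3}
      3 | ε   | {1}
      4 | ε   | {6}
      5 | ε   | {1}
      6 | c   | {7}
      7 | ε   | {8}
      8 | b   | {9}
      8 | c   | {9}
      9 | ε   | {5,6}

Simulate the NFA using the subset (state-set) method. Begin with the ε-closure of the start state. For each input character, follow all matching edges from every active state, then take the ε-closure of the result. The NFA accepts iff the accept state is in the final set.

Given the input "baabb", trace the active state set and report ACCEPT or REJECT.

start: ε-closure({0}) = {0,2,4,6}
'b' @ 1: {1,3}  (accept∈set)
'a' @ 2: {}  — state set empty
rest 'abb' ignored (set empty)
final: {}; accept 1 not in set

Answer: REJECT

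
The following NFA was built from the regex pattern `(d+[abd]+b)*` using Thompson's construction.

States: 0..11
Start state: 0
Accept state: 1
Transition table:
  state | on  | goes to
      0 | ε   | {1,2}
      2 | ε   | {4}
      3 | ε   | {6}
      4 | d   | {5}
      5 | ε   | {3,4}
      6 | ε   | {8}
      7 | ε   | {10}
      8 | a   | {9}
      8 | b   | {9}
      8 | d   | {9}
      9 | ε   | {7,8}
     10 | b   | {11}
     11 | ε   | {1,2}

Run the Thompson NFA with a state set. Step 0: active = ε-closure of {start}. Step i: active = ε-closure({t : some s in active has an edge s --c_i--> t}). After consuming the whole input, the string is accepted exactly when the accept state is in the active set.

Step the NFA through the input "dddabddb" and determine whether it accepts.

Answer: ACCEPT

Steps:
start: ε-closure({0}) = {0,1,2,4}
'd' @ 1: {3,4,5,6,8}
'd' @ 2: {3,4,5,6,7,8,9,10}
'd' @ 3: {3,4,5,6,7,8,9,10}
'a' @ 4: {7,8,9,10}
'b' @ 5: {1,2,4,7,8,9,10,11}  [accepting]
'd' @ 6: {3,4,5,6,7,8,9,10}
'd' @ 7: {3,4,5,6,7,8,9,10}
'b' @ 8: {1,2,4,7,8,9,10,11}  [accepting]
after full input: {1,2,4,7,8,9,10,11}  (accept=1 in)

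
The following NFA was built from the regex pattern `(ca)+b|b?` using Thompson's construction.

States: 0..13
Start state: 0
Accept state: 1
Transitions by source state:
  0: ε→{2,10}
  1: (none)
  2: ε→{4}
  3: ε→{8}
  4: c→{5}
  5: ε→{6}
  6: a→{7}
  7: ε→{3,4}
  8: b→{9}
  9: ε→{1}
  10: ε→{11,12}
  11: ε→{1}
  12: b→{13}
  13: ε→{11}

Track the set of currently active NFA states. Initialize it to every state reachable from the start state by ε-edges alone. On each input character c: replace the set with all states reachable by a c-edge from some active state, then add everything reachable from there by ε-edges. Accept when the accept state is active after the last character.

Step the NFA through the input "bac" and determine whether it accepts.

initial (ε-close {0}): {0,1,2,4,10,11,12}
'b' @ 1: {1,11,13}  ✓accept
'a' @ 2: {}  — dead — no transitions
rest 'c' ignored (set empty)
end set {} — state 1 not in

Answer: REJECT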